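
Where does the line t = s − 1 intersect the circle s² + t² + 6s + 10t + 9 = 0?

Express t = s − 1 and substitute into the circle:
2s² + 14s = 0  ⟹  s² + 7s = 0
s = 0 or s = −7, giving (0, −1) and (−7, −8).

(−7, −8) and (0, −1)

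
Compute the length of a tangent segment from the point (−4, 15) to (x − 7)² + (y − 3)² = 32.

√233

With centre O = (7, 3), |OP|² = 265 and r² = 32.
The tangent meets the radius at right angles, so tangent² = |PO|² − r² = 265 − 32 = 233.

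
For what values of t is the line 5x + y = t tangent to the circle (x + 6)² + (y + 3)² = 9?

t = −33 ± 3√26

For a tangent, require d(centre, line) = r = 3.
|5·(−6) + 1·(−3) − t| / √26 = 3
|t − (−33)| = 3√26.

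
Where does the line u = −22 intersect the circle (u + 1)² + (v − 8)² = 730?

The line gives u = −22. Substituting into the circle:
v² − 16v − 225 = 0
v = 25 or v = −9, giving (−22, 25) and (−22, −9).

(−22, −9) and (−22, 25)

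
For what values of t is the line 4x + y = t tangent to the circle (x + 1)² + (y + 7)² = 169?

t = −11 ± 13√17

Tangency holds when the distance from the centre (−1, −7) to the line equals the radius 13:
|4·(−1) + 1·(−7) − t| / √17 = 13
|t − (−11)| = 13√17.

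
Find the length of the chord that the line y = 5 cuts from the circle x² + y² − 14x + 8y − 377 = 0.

Express y = 5 and substitute into the circle:
x² − 14x − 312 = 0
x = 26 or x = −12, giving (26, 5) and (−12, 5).
Chord length = distance between (26, 5) and (−12, 5) = √1444 = 38.

38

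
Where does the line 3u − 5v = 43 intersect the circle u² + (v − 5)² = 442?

Express v = (−43 + 3u)/5 and substitute into the circle:
34u² − 408u − 6426 = 0  ⟹  u² − 12u − 189 = 0
u = 21 or u = −9, giving (21, 4) and (−9, −14).

(−9, −14) and (21, 4)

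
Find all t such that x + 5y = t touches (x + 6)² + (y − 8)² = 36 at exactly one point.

t = 34 ± 6√26

The line touches the circle iff its distance from (−6, 8) is 6:
|1·(−6) + 5·8 − t| / √26 = 6
|t − (34)| = 6√26.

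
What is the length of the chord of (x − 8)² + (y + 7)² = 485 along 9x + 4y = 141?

From the line, y = (141 − 9x)/4. Substituting:
97x² − 3298x + 21825 = 0  ⟹  x² − 34x + 225 = 0
x = 25 or x = 9, giving (25, −21) and (9, 15).
|(25, −21) − (9, 15)| = √((16)² + (−36)²) = 4√97.

4√97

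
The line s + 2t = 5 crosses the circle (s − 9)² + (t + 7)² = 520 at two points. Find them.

Express t = (5 − s)/2 and substitute into the circle:
5s² − 110s − 1395 = 0  ⟹  s² − 22s − 279 = 0
s = 31 or s = −9, giving (31, −13) and (−9, 7).

(−9, 7) and (31, −13)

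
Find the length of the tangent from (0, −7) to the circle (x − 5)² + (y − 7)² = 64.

Centre (5, 7), r² = 64. |PO|² = (−5)² + (−14)² = 221.
By the tangent–radius right angle, tangent length = √(|PO|² − r²) = √157.

√157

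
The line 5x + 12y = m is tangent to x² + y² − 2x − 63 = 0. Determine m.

The line touches the circle iff its distance from (1, 0) is 8:
|5·1 + 12·0 − m| / √169 = 8
|m − (5)| = 8·13, so m = 109 or m = −99.

m = −99 or m = 109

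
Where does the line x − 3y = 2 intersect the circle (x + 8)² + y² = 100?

(−16, −6) and (2, 0)

From the line, y = (−2 + x)/3. Substituting:
10x² + 140x − 320 = 0  ⟹  x² + 14x − 32 = 0
x = 2 or x = −16, giving (2, 0) and (−16, −6).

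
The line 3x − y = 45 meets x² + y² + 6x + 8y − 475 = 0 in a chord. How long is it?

10√10

From the line, y = 3x − 45. Substituting:
10x² − 240x + 1190 = 0  ⟹  x² − 24x + 119 = 0
x = 17 or x = 7, giving (17, 6) and (7, −24).
Chord length = distance between (17, 6) and (7, −24) = √1000 = 10√10.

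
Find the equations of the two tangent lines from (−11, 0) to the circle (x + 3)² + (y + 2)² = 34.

Let a tangent through (−11, 0) have slope m. Its distance from (−3, −2) must equal √34:
[m·(8) − (−2)]² = 34(m² + 1)
15m² + 16m − 15 = 0, so m = −5/3 or m = 3/5.
With m = −5/3: 5x + 3y = −55. With m = 3/5: 3x − 5y = −33.

5x + 3y = −55 and 3x − 5y = −33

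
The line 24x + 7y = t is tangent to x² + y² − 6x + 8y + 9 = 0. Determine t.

Tangency holds when the distance from the centre (3, −4) to the line equals the radius 4:
|24·3 + 7·(−4) − t| / √625 = 4
|t − (44)| = 4·25, so t = 144 or t = −56.

t = −56 or t = 144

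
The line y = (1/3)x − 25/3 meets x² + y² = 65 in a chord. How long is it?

Substitute y = (−25 + x)/3:
10x² − 50x + 40 = 0  ⟹  x² − 5x + 4 = 0
x = 4 or x = 1, giving (4, −7) and (1, −8).
|(4, −7) − (1, −8)| = √((3)² + (1)²) = √10.

√10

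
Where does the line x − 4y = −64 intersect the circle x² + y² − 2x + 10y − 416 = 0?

(−8, 14) and (0, 16)

Express y = (64 + x)/4 and substitute into the circle:
17x² + 136x = 0  ⟹  x² + 8x = 0
x = 0 or x = −8, giving (0, 16) and (−8, 14).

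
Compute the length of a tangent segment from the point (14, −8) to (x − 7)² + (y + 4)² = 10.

The centre is (7, −4) and r = √10. The square of the distance from P to the centre is 49 + 16 = 65.
By the tangent–radius right angle, tangent length = √(|PO|² − r²) = √55.

√55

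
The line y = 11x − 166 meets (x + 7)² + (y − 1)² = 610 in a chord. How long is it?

2√122

Centre (−7, 1), r² = 610. Perpendicular distance d from centre to line = |−244| / √122 = 244/√122.
Chord = 2√(r² − d²) = 2·√(122) = 2√122.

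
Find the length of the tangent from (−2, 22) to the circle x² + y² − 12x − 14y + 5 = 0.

The centre is (6, 7) and r = 4√5. The square of the distance from P to the centre is 64 + 225 = 289.
By the tangent–radius right angle, tangent length = √(|PO|² − r²) = √209.

√209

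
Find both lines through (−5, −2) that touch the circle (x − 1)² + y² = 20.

A line y − (−2) = m(x − (−5)) is tangent when its distance from (1, 0) is 2√5:
(6m − (2))² = 20(m² + 1)
2m² − 3m − 2 = 0, so m = −1/2 or m = 2.
With m = −1/2: x + 2y = −9. With m = 2: 2x − y = −8.

x + 2y = −9 and 2x − y = −8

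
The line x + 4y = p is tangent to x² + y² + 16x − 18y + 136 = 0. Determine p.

p = 28 ± 3√17

For a tangent, require d(centre, line) = r = 3.
|1·(−8) + 4·9 − p| / √17 = 3
|p − (28)| = 3√17.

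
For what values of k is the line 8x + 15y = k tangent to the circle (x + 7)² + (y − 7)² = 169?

k = −172 or k = 270

For a tangent, require d(centre, line) = r = 13.
|8·(−7) + 15·7 − k| / √289 = 13
|k − (49)| = 13·17, so k = 270 or k = −172.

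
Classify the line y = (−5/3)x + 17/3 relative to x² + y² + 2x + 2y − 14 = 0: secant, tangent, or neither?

neither

d² = (5·(−1) + 3·(−1) − (17))²/34 = 625/34; r² = 16.
Since d² > r², the line lies outside the circle.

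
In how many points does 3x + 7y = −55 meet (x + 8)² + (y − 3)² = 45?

0

Substituting the line into the circle gives 58x² + 1240x + 6707 = 0.
Δ = 1537600 − 1556024 = −18424.
No real roots: the line does not meet the circle.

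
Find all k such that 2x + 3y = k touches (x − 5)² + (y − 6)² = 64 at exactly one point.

k = 28 ± 8√13

The line touches the circle iff its distance from (5, 6) is 8:
|2·5 + 3·6 − k| / √13 = 8
|k − (28)| = 8√13.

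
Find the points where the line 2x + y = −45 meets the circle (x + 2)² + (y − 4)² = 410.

(−21, −3) and (−19, −7)

From the line, y = −2x − 45. Substituting:
5x² + 200x + 1995 = 0  ⟹  x² + 40x + 399 = 0
x = −19 or x = −21, giving (−19, −7) and (−21, −3).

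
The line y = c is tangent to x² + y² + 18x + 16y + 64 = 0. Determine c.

c = −17 or c = 1

The line touches the circle iff its distance from (−9, −8) is 9:
|0·(−9) + 1·(−8) − c| / √1 = 9
|c − (−8)| = 9, so c = 1 or c = −17.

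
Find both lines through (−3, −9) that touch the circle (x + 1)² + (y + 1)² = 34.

3x − 5y = 36 and 5x + 3y = −42

A line y − (−9) = m(x − (−3)) is tangent when its distance from (−1, −1) is √34:
[m·(2) − (8)]² = 34(m² + 1)
15m² + 16m − 15 = 0, so m = 3/5 or m = −5/3.
With m = 3/5: 3x − 5y = 36. With m = −5/3: 5x + 3y = −42.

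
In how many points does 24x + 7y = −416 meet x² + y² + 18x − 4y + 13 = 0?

0

Substituting the line into the circle gives 625x² + 21522x + 185341 = 0.
Δ = 463196484 − 463352500 = −156016.
No real roots: the line does not meet the circle.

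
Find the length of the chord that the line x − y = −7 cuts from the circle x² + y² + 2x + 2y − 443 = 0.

29√2

The distance from (−1, −1) to the line is 7/√2, and r² = 445.
Half the chord is √(r² − d²) = √(841/2), so the full chord is 29√2.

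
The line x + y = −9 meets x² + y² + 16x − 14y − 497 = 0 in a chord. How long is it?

Centre (−8, 7), r² = 610. Perpendicular distance d from centre to line = |8| / √2 = 8/√2.
Chord = 2√(r² − d²) = 2·√(578) = 34√2.

34√2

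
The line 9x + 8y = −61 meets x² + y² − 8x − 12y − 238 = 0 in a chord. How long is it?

2√145

Substitute y = (−61 − 9x)/8:
145x² + 1450x − 5655 = 0  ⟹  x² + 10x − 39 = 0
x = 3 or x = −13, giving (3, −11) and (−13, 7).
Chord length = distance between (3, −11) and (−13, 7) = √580 = 2√145.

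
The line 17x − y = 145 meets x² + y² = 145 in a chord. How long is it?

The distance from (0, 0) to the line is 145/√290, and r² = 145.
Chord = 2√(r² − d²) = 2·√(145/2) = √290.

√290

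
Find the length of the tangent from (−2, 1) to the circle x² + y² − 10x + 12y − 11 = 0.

Centre (5, −6), r² = 72. |PO|² = (−7)² + (7)² = 98.
By the tangent–radius right angle, tangent length = √(|PO|² − r²) = √26.

√26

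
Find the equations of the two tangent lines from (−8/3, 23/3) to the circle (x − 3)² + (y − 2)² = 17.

4x + y = −3 and x + 4y = 28

A line y − (23/3) = m(x − (−8/3)) is tangent when its distance from (3, 2) is √17:
[m·(17/3) − (−17/3)]² = 17(m² + 1)
4m² + 17m + 4 = 0, so m = −4 or m = −1/4.
With m = −4: 4x + y = −3. With m = −1/4: x + 4y = 28.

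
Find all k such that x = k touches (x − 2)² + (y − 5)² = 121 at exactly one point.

k = −9 or k = 13

Tangency holds when the distance from the centre (2, 5) to the line equals the radius 11:
|1·2 + 0·5 − k| / √1 = 11
|k − (2)| = 11, so k = 13 or k = −9.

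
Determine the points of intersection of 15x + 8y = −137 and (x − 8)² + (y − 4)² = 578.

(−15, 11) and (1, −19)

Express y = (−137 − 15x)/8 and substitute into the circle:
289x² + 4046x − 4335 = 0  ⟹  x² + 14x − 15 = 0
x = 1 or x = −15, giving (1, −19) and (−15, 11).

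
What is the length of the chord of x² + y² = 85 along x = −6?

14

The line gives x = −6. Substituting into the circle:
y² − 49 = 0
y = 7 or y = −7, giving (−6, 7) and (−6, −7).
|(−6, 7) − (−6, −7)| = √((0)² + (14)²) = 14.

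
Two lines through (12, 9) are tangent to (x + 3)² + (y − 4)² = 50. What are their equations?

x + 7y = 75 and x − y = 3

Write the tangent as mx − y + (9 − m·(12)) = 0 and set its distance from the centre to 5√2:
[m·(−15) − (−5)]² = 50(m² + 1)
7m² − 6m − 1 = 0, so m = −1/7 or m = 1.
With m = −1/7: x + 7y = 75. With m = 1: x − y = 3.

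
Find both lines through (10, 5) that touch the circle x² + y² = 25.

A line y − (5) = m(x − (10)) is tangent when its distance from (0, 0) is 5:
[m·(−10) − (−5)]² = 25(m² + 1)
3m² − 4m = 0, so m = 0 or m = 4/3.
With m = 0: y = 5. With m = 4/3: 4x − 3y = 25.

y = 5 and 4x − 3y = 25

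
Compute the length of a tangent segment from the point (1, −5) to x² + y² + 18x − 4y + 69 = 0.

The centre is (−9, 2) and r = 4. The square of the distance from P to the centre is 100 + 49 = 149.
The tangent meets the radius at right angles, so tangent² = |PO|² − r² = 149 − 16 = 133.

√133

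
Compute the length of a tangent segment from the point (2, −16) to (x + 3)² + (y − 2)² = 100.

√249

With centre O = (−3, 2), |OP|² = 349 and r² = 100.
The tangent meets the radius at right angles, so tangent² = |PO|² − r² = 349 − 100 = 249.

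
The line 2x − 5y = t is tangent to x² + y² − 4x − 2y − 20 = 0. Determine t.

Tangency holds when the distance from the centre (2, 1) to the line equals the radius 5:
|2·2 − 5·1 − t| / √29 = 5
|t − (−1)| = 5√29.

t = −1 ± 5√29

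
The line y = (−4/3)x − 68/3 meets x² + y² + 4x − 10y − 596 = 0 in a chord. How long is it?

40

The distance from (−2, 5) to the line is 75/√25, and r² = 625.
Half the chord is √(r² − d²) = √(400), so the full chord is 40.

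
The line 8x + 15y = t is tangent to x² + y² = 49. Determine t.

t = −119 or t = 119

Tangency holds when the distance from the centre (0, 0) to the line equals the radius 7:
|8·0 + 15·0 − t| / √289 = 7
|t| = 7·17, so t = 119 or t = −119.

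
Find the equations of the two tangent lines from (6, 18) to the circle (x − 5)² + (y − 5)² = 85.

Write the tangent as mx − y + (18 − m·(6)) = 0 and set its distance from the centre to √85:
[m·(−1) − (−13)]² = 85(m² + 1)
42m² + 13m − 42 = 0, so m = −7/6 or m = 6/7.
Through (6, 18) these give 7x + 6y = 150 and 6x − 7y = −90.

7x + 6y = 150 and 6x − 7y = −90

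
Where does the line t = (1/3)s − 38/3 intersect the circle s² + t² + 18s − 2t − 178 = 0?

From the line, t = (−38 + s)/3. Substituting:
10s² + 80s + 70 = 0  ⟹  s² + 8s + 7 = 0
s = −1 or s = −7, giving (−1, −13) and (−7, −15).

(−7, −15) and (−1, −13)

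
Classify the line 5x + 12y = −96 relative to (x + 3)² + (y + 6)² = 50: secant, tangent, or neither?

secant

Centre (−3, −6), r² = 50. Distance² from centre to line = (9)²/169 = 81/169.
Since d² < r², the line cuts the circle twice.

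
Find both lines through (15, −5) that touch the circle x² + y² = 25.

A line y − (−5) = m(x − (15)) is tangent when its distance from (0, 0) is 5:
(−15m − (5))² = 25(m² + 1)
4m² + 3m = 0, so m = −3/4 or m = 0.
Through (15, −5) these give 3x + 4y = 25 and y = −5.

3x + 4y = 25 and y = −5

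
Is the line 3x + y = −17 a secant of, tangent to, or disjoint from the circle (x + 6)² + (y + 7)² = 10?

Substituting the line into the circle gives 10x² + 72x + 126 = 0.
Discriminant = (72)² − 4·10·(126) = 144 > 0.
Two real roots: the line is a secant.

secant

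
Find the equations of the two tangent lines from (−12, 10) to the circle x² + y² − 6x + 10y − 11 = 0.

A line y − (10) = m(x − (−12)) is tangent when its distance from (3, −5) is 3√5:
(15m − (−15))² = 45(m² + 1)
2m² + 5m + 2 = 0, so m = −2 or m = −1/2.
With m = −2: 2x + y = −14. With m = −1/2: x + 2y = 8.

2x + y = −14 and x + 2y = 8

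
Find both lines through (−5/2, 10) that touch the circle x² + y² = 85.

Write the tangent as mx − y + (10 − m·(−5/2)) = 0 and set its distance from the centre to √85:
(5/2m − (−10))² = 85(m² + 1)
63m² − 40m − 12 = 0, so m = 6/7 or m = −2/9.
Through (−5/2, 10) these give 6x − 7y = −85 and 2x + 9y = 85.

6x − 7y = −85 and 2x + 9y = 85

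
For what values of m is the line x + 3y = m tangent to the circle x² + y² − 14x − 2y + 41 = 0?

m = 10 ± 3√10

The line touches the circle iff its distance from (7, 1) is 3:
|1·7 + 3·1 − m| / √10 = 3
|m − (10)| = 3√10.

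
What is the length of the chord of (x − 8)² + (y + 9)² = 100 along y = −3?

16

From the line, y = −3. Substituting:
x² − 16x = 0
x = 16 or x = 0, giving (16, −3) and (0, −3).
Chord length = distance between (16, −3) and (0, −3) = √256 = 16.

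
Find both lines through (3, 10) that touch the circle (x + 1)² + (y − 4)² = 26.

5x + y = 25 and x − 5y = −47

Let a tangent through (3, 10) have slope m. Its distance from (−1, 4) must equal √26:
[m·(−4) − (−6)]² = 26(m² + 1)
5m² + 24m − 5 = 0, so m = −5 or m = 1/5.
Through (3, 10) these give 5x + y = 25 and x − 5y = −47.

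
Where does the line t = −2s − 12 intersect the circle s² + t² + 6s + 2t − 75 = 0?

(−9, 6) and (−1, −10)

Substitute t = −2s − 12:
5s² + 50s + 45 = 0  ⟹  s² + 10s + 9 = 0
s = −1 or s = −9, giving (−1, −10) and (−9, 6).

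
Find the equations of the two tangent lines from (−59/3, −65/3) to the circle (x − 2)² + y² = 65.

7x − 4y = −51 and 4x − 7y = 73

A line y − (−65/3) = m(x − (−59/3)) is tangent when its distance from (2, 0) is √65:
(65/3m − (65/3))² = 65(m² + 1)
28m² − 65m + 28 = 0, so m = 7/4 or m = 4/7.
With m = 7/4: 7x − 4y = −51. With m = 4/7: 4x − 7y = 73.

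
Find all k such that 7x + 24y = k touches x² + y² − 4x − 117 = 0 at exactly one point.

For a tangent, require d(centre, line) = r = 11.
|7·2 + 24·0 − k| / √625 = 11
|k − (14)| = 11·25, so k = 289 or k = −261.

k = −261 or k = 289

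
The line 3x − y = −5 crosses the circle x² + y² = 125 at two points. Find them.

Express y = 3x + 5 and substitute into the circle:
10x² + 30x − 100 = 0  ⟹  x² + 3x − 10 = 0
x = 2 or x = −5, giving (2, 11) and (−5, −10).

(−5, −10) and (2, 11)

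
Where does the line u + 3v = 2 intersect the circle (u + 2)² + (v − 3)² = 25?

(−7, 3) and (2, 0)

From the line, v = (2 − u)/3. Substituting:
10u² + 50u − 140 = 0  ⟹  u² + 5u − 14 = 0
u = 2 or u = −7, giving (2, 0) and (−7, 3).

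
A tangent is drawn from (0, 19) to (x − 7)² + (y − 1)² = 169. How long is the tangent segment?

With centre O = (7, 1), |OP|² = 373 and r² = 169.
The tangent meets the radius at right angles, so tangent² = |PO|² − r² = 373 − 169 = 204.

2√51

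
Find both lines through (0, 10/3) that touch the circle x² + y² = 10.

Write the tangent as mx − y + (10/3 − m·(0)) = 0 and set its distance from the centre to √10:
(0m − (−10/3))² = 10(m² + 1)
9m² − 1 = 0, so m = −1/3 or m = 1/3.
With m = −1/3: x + 3y = 10. With m = 1/3: x − 3y = −10.

x + 3y = 10 and x − 3y = −10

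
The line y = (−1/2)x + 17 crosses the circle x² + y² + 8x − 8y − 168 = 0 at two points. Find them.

(−2, 18) and (6, 14)

Express y = (34 − x)/2 and substitute into the circle:
5x² − 20x − 60 = 0  ⟹  x² − 4x − 12 = 0
x = 6 or x = −2, giving (6, 14) and (−2, 18).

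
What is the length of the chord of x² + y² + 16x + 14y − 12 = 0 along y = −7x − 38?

The distance from (−8, −7) to the line is 25/√50, and r² = 125.
Half the chord is √(r² − d²) = √(225/2), so the full chord is 15√2.

15√2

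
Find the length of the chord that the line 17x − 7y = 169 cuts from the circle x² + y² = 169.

13√2

Express y = (−169 + 17x)/7 and substitute into the circle:
338x² − 5746x + 20280 = 0  ⟹  x² − 17x + 60 = 0
x = 12 or x = 5, giving (12, 5) and (5, −12).
Chord length = distance between (12, 5) and (5, −12) = √338 = 13√2.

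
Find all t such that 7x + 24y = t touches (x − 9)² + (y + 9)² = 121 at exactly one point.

The line touches the circle iff its distance from (9, −9) is 11:
|7·9 + 24·(−9) − t| / √625 = 11
|t − (−153)| = 11·25, so t = 122 or t = −428.

t = −428 or t = 122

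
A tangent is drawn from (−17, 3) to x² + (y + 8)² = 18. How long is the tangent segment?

With centre O = (0, −8), |OP|² = 410 and r² = 18.
By the tangent–radius right angle, tangent length = √(|PO|² − r²) = √392 = 14√2.

14√2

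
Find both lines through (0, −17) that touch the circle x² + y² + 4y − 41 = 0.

A line y − (−17) = m(x − (0)) is tangent when its distance from (0, −2) is 3√5:
[m·(0) − (15)]² = 45(m² + 1)
m² − 4 = 0, so m = −2 or m = 2.
With m = −2: 2x + y = −17. With m = 2: 2x − y = 17.

2x + y = −17 and 2x − y = 17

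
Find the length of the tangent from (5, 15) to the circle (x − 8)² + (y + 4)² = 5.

The centre is (8, −4) and r = √5. The square of the distance from P to the centre is 9 + 361 = 370.
The tangent meets the radius at right angles, so tangent² = |PO|² − r² = 370 − 5 = 365.

√365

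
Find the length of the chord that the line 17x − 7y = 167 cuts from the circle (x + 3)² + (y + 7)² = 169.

13√2

The distance from (−3, −7) to the line is 169/√338, and r² = 169.
Half the chord is √(r² − d²) = √(169/2), so the full chord is 13√2.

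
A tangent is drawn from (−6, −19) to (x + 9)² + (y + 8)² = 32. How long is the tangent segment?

7√2

With centre O = (−9, −8), |OP|² = 130 and r² = 32.
Power of the point: PT² = |PO|² − r² = 98, so PT = 7√2.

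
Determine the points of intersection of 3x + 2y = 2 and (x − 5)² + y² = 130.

(−4, 7) and (8, −11)

Express y = (2 − 3x)/2 and substitute into the circle:
13x² − 52x − 416 = 0  ⟹  x² − 4x − 32 = 0
x = 8 or x = −4, giving (8, −11) and (−4, 7).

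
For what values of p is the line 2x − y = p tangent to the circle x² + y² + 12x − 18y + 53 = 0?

p = −21 ± 8√5

For a tangent, require d(centre, line) = r = 8.
|2·(−6) − 1·9 − p| / √5 = 8
|p − (−21)| = 8√5.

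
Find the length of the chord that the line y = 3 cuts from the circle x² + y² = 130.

From the line, y = 3. Substituting:
x² − 121 = 0
x = 11 or x = −11, giving (11, 3) and (−11, 3).
Chord length = distance between (11, 3) and (−11, 3) = √484 = 22.

22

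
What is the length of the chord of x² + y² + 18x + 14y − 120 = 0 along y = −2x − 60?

2√5

The distance from (−9, −7) to the line is 35/√5, and r² = 250.
Half the chord is √(r² − d²) = √(5), so the full chord is 2√5.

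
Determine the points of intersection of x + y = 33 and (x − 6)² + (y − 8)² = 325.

(7, 26) and (24, 9)

Substitute y = −x + 33:
2x² − 62x + 336 = 0  ⟹  x² − 31x + 168 = 0
x = 24 or x = 7, giving (24, 9) and (7, 26).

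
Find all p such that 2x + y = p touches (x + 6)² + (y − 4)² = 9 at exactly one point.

The line touches the circle iff its distance from (−6, 4) is 3:
|2·(−6) + 1·4 − p| / √5 = 3
|p − (−8)| = 3√5.

p = −8 ± 3√5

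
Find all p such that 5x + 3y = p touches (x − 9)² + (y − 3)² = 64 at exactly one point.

Tangency holds when the distance from the centre (9, 3) to the line equals the radius 8:
|5·9 + 3·3 − p| / √34 = 8
|p − (54)| = 8√34.

p = 54 ± 8√34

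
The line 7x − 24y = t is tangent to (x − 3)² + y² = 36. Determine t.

The line touches the circle iff its distance from (3, 0) is 6:
|7·3 − 24·0 − t| / √625 = 6
|t − (21)| = 6·25, so t = 171 or t = −129.

t = −129 or t = 171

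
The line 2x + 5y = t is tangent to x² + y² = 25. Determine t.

t = ±5√29

Tangency holds when the distance from the centre (0, 0) to the line equals the radius 5:
|2·0 + 5·0 − t| / √29 = 5
|t| = 5√29.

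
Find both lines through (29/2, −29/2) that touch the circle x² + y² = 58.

A line y − (−29/2) = m(x − (29/2)) is tangent when its distance from (0, 0) is √58:
(−29/2m − (29/2))² = 58(m² + 1)
21m² + 58m + 21 = 0, so m = −7/3 or m = −3/7.
Through (29/2, −29/2) these give 7x + 3y = 58 and 3x + 7y = −58.

7x + 3y = 58 and 3x + 7y = −58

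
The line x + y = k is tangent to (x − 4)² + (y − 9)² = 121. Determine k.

Tangency holds when the distance from the centre (4, 9) to the line equals the radius 11:
|1·4 + 1·9 − k| / √2 = 11
|k − (13)| = 11√2.

k = 13 ± 11√2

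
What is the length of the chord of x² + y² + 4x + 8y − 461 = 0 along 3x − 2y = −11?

Substitute y = (11 + 3x)/2:
13x² + 130x − 1547 = 0  ⟹  x² + 10x − 119 = 0
x = 7 or x = −17, giving (7, 16) and (−17, −20).
Chord length = distance between (7, 16) and (−17, −20) = √1872 = 12√13.

12√13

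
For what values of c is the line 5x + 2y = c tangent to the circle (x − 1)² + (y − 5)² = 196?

The line touches the circle iff its distance from (1, 5) is 14:
|5·1 + 2·5 − c| / √29 = 14
|c − (15)| = 14√29.

c = 15 ± 14√29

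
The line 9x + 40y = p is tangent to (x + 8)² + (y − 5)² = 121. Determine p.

The line touches the circle iff its distance from (−8, 5) is 11:
|9·(−8) + 40·5 − p| / √1681 = 11
|p − (128)| = 11·41, so p = 579 or p = −323.

p = −323 or p = 579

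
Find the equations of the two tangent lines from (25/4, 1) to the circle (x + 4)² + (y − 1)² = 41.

4x − 5y = 20 and 4x + 5y = 30

A line y − (1) = m(x − (25/4)) is tangent when its distance from (−4, 1) is √41:
[m·(−41/4) − (0)]² = 41(m² + 1)
25m² − 16 = 0, so m = 4/5 or m = −4/5.
With m = 4/5: 4x − 5y = 20. With m = −4/5: 4x + 5y = 30.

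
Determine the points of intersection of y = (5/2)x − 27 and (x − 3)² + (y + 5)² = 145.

From the line, y = (−54 + 5x)/2. Substituting:
29x² − 464x + 1392 = 0  ⟹  x² − 16x + 48 = 0
x = 12 or x = 4, giving (12, 3) and (4, −17).

(4, −17) and (12, 3)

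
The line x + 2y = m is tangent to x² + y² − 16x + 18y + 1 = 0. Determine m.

Tangency holds when the distance from the centre (8, −9) to the line equals the radius 12:
|1·8 + 2·(−9) − m| / √5 = 12
|m − (−10)| = 12√5.

m = −10 ± 12√5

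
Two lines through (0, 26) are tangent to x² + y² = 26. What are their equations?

5x + y = 26 and 5x − y = −26

Write the tangent as mx − y + (26 − m·(0)) = 0 and set its distance from the centre to √26:
[m·(0) − (−26)]² = 26(m² + 1)
m² − 25 = 0, so m = −5 or m = 5.
Through (0, 26) these give 5x + y = 26 and 5x − y = −26.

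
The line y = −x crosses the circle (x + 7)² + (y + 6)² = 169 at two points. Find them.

Express y = −x and substitute into the circle:
2x² + 2x − 84 = 0  ⟹  x² + x − 42 = 0
x = 6 or x = −7, giving (6, −6) and (−7, 7).

(−7, 7) and (6, −6)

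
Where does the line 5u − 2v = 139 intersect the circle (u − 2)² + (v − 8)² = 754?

(25, −7) and (29, 3)

Express v = (−139 + 5u)/2 and substitute into the circle:
29u² − 1566u + 21025 = 0  ⟹  u² − 54u + 725 = 0
u = 29 or u = 25, giving (29, 3) and (25, −7).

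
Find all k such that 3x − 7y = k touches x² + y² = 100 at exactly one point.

k = ±10√58

The line touches the circle iff its distance from (0, 0) is 10:
|3·0 − 7·0 − k| / √58 = 10
|k| = 10√58.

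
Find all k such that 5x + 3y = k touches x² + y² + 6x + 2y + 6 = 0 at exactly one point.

k = −18 ± 2√34

Tangency holds when the distance from the centre (−3, −1) to the line equals the radius 2:
|5·(−3) + 3·(−1) − k| / √34 = 2
|k − (−18)| = 2√34.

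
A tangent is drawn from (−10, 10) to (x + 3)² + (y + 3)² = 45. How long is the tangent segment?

Centre (−3, −3), r² = 45. |PO|² = (−7)² + (13)² = 218.
Power of the point: PT² = |PO|² − r² = 173, so PT = √173.

√173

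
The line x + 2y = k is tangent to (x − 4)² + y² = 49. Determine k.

Tangency holds when the distance from the centre (4, 0) to the line equals the radius 7:
|1·4 + 2·0 − k| / √5 = 7
|k − (4)| = 7√5.

k = 4 ± 7√5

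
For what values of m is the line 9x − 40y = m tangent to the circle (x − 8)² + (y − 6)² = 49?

The line touches the circle iff its distance from (8, 6) is 7:
|9·8 − 40·6 − m| / √1681 = 7
|m − (−168)| = 7·41, so m = 119 or m = −455.

m = −455 or m = 119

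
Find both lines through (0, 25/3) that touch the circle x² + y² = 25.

A line y − (25/3) = m(x − (0)) is tangent when its distance from (0, 0) is 5:
[m·(0) − (−25/3)]² = 25(m² + 1)
9m² − 16 = 0, so m = 4/3 or m = −4/3.
Through (0, 25/3) these give 4x − 3y = −25 and 4x + 3y = 25.

4x − 3y = −25 and 4x + 3y = 25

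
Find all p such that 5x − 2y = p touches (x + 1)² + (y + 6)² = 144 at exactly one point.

p = 7 ± 12√29

For a tangent, require d(centre, line) = r = 12.
|5·(−1) − 2·(−6) − p| / √29 = 12
|p − (7)| = 12√29.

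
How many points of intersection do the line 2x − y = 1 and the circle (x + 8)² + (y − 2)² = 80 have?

2

Substituting the line into the circle gives 5x² + 4x − 7 = 0.
Discriminant = (4)² − 4·5·(−7) = 156 > 0.
Two real roots: the line is a secant.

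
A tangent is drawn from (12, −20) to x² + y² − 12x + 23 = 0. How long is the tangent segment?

With centre O = (6, 0), |OP|² = 436 and r² = 13.
By the tangent–radius right angle, tangent length = √(|PO|² − r²) = √423 = 3√47.

3√47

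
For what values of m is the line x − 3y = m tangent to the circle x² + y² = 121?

m = ±11√10

The line touches the circle iff its distance from (0, 0) is 11:
|1·0 − 3·0 − m| / √10 = 11
|m| = 11√10.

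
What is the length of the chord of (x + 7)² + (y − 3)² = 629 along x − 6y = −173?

2√37

Centre (−7, 3), r² = 629. Perpendicular distance d from centre to line = |148| / √37 = 148/√37.
Half the chord is √(r² − d²) = √(37), so the full chord is 2√37.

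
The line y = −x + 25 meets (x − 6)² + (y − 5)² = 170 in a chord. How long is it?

Centre (6, 5), r² = 170. Perpendicular distance d from centre to line = |−14| / √2 = 14/√2.
Chord = 2√(r² − d²) = 2·√(72) = 12√2.

12√2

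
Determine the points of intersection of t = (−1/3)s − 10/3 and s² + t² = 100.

Express t = (−10 − s)/3 and substitute into the circle:
10s² + 20s − 800 = 0  ⟹  s² + 2s − 80 = 0
s = 8 or s = −10, giving (8, −6) and (−10, 0).

(−10, 0) and (8, −6)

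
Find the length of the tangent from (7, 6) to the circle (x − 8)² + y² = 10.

3√3

With centre O = (8, 0), |OP|² = 37 and r² = 10.
By the tangent–radius right angle, tangent length = √(|PO|² − r²) = √27 = 3√3.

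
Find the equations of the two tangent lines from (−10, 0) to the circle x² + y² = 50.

x + y = −10 and x − y = −10

A line y − (0) = m(x − (−10)) is tangent when its distance from (0, 0) is 5√2:
(10m − (0))² = 50(m² + 1)
m² − 1 = 0, so m = −1 or m = 1.
Through (−10, 0) these give x + y = −10 and x − y = −10.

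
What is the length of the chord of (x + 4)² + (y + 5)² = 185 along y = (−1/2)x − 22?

2√5

Centre (−4, −5), r² = 185. Perpendicular distance d from centre to line = |30| / √5 = 30/√5.
Half the chord is √(r² − d²) = √(5), so the full chord is 2√5.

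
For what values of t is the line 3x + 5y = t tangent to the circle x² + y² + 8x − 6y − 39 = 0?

t = 3 ± 8√34

Tangency holds when the distance from the centre (−4, 3) to the line equals the radius 8:
|3·(−4) + 5·3 − t| / √34 = 8
|t − (3)| = 8√34.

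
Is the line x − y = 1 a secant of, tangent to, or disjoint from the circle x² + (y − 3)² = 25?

secant

Substituting the line into the circle gives 2x² − 8x − 9 = 0.
Δ = 64 − (−72) = 136.
Two real roots: the line is a secant.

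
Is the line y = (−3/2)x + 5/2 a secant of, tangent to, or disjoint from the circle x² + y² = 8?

secant

Substituting the line into the circle gives 13x² − 30x − 7 = 0.
Δ = 900 − (−364) = 1264.
Two real roots: the line is a secant.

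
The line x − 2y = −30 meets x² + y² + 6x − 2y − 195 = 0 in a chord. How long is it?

8√5

From the line, y = (30 + x)/2. Substituting:
5x² + 80x = 0  ⟹  x² + 16x = 0
x = 0 or x = −16, giving (0, 15) and (−16, 7).
|(0, 15) − (−16, 7)| = √((16)² + (8)²) = 8√5.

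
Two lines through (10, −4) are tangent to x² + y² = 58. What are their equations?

Let a tangent through (10, −4) have slope m. Its distance from (0, 0) must equal √58:
(−10m − (4))² = 58(m² + 1)
21m² + 40m − 21 = 0, so m = −7/3 or m = 3/7.
Through (10, −4) these give 7x + 3y = 58 and 3x − 7y = 58.

7x + 3y = 58 and 3x − 7y = 58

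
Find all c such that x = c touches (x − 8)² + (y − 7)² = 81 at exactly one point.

The line touches the circle iff its distance from (8, 7) is 9:
|1·8 + 0·7 − c| / √1 = 9
|c − (8)| = 9, so c = 17 or c = −1.

c = −1 or c = 17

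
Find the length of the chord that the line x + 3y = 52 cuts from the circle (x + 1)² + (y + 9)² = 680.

The distance from (−1, −9) to the line is 80/√10, and r² = 680.
Chord = 2√(r² − d²) = 2·√(40) = 4√10.

4√10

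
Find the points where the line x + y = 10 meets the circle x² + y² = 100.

From the line, y = −x + 10. Substituting:
2x² − 20x = 0  ⟹  x² − 10x = 0
x = 10 or x = 0, giving (10, 0) and (0, 10).

(0, 10) and (10, 0)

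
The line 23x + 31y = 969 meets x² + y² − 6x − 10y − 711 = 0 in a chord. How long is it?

√1490

Express y = (969 − 23x)/31 and substitute into the circle:
1490x² − 43210x − 44700 = 0  ⟹  x² − 29x − 30 = 0
x = 30 or x = −1, giving (30, 9) and (−1, 32).
|(30, 9) − (−1, 32)| = √((31)² + (−23)²) = √1490.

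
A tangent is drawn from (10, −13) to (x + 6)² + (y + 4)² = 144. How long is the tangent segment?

With centre O = (−6, −4), |OP|² = 337 and r² = 144.
Power of the point: PT² = |PO|² − r² = 193, so PT = √193.

√193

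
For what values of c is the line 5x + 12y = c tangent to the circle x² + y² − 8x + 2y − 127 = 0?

The line touches the circle iff its distance from (4, −1) is 12:
|5·4 + 12·(−1) − c| / √169 = 12
|c − (8)| = 12·13, so c = 164 or c = −148.

c = −148 or c = 164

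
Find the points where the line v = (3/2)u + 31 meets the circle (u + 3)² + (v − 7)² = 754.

(−26, −8) and (2, 34)

Substitute v = (62 + 3u)/2:
13u² + 312u − 676 = 0  ⟹  u² + 24u − 52 = 0
u = 2 or u = −26, giving (2, 34) and (−26, −8).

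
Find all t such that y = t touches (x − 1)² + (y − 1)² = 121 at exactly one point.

t = −10 or t = 12

For a tangent, require d(centre, line) = r = 11.
|0·1 + 1·1 − t| / √1 = 11
|t − (1)| = 11, so t = 12 or t = −10.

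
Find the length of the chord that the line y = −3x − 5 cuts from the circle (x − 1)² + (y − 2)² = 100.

The distance from (1, 2) to the line is 10/√10, and r² = 100.
Chord = 2√(r² − d²) = 2·√(90) = 6√10.

6√10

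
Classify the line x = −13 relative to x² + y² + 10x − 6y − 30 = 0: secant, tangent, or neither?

Centre (−5, 3), r² = 64. Distance² from centre to line = (8)² = 64.
Since d² = r², the line is tangent.

tangent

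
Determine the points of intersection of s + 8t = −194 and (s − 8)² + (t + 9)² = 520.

(−10, −23) and (22, −27)

From the line, t = (−194 − s)/8. Substituting:
65s² − 780s − 14300 = 0  ⟹  s² − 12s − 220 = 0
s = 22 or s = −10, giving (22, −27) and (−10, −23).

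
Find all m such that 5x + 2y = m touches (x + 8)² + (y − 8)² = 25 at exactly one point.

m = −24 ± 5√29

The line touches the circle iff its distance from (−8, 8) is 5:
|5·(−8) + 2·8 − m| / √29 = 5
|m − (−24)| = 5√29.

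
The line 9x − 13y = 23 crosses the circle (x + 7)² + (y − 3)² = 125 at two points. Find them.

(−9, −8) and (4, 1)

Express y = (−23 + 9x)/13 and substitute into the circle:
250x² + 1250x − 9000 = 0  ⟹  x² + 5x − 36 = 0
x = 4 or x = −9, giving (4, 1) and (−9, −8).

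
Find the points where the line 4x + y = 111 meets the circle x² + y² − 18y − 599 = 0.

Substitute y = −4x + 111:
17x² − 816x + 9724 = 0  ⟹  x² − 48x + 572 = 0
x = 26 or x = 22, giving (26, 7) and (22, 23).

(22, 23) and (26, 7)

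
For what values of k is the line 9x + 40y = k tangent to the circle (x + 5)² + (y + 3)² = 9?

Tangency holds when the distance from the centre (−5, −3) to the line equals the radius 3:
|9·(−5) + 40·(−3) − k| / √1681 = 3
|k − (−165)| = 3·41, so k = −42 or k = −288.

k = −288 or k = −42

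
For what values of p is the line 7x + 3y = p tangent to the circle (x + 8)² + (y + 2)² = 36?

Tangency holds when the distance from the centre (−8, −2) to the line equals the radius 6:
|7·(−8) + 3·(−2) − p| / √58 = 6
|p − (−62)| = 6√58.

p = −62 ± 6√58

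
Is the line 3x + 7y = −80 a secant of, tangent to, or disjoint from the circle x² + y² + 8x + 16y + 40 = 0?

Substituting the line into the circle gives 58x² + 536x − 600 = 0.
Discriminant = (536)² − 4·58·(−600) = 426496 > 0.
Two real roots: the line is a secant.

secant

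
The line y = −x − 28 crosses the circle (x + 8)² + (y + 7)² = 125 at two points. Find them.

(−19, −9) and (−10, −18)

From the line, y = −x − 28. Substituting:
2x² + 58x + 380 = 0  ⟹  x² + 29x + 190 = 0
x = −10 or x = −19, giving (−10, −18) and (−19, −9).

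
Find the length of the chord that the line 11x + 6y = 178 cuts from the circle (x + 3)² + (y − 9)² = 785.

Express y = (178 − 11x)/6 and substitute into the circle:
157x² − 2512x − 12560 = 0  ⟹  x² − 16x − 80 = 0
x = 20 or x = −4, giving (20, −7) and (−4, 37).
Chord length = distance between (20, −7) and (−4, 37) = √2512 = 4√157.

4√157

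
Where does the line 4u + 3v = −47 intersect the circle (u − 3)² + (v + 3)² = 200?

From the line, v = (−47 − 4u)/3. Substituting:
25u² + 250u − 275 = 0  ⟹  u² + 10u − 11 = 0
u = 1 or u = −11, giving (1, −17) and (−11, −1).

(−11, −1) and (1, −17)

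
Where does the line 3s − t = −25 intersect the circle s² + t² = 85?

From the line, t = 3s + 25. Substituting:
10s² + 150s + 540 = 0  ⟹  s² + 15s + 54 = 0
s = −6 or s = −9, giving (−6, 7) and (−9, −2).

(−9, −2) and (−6, 7)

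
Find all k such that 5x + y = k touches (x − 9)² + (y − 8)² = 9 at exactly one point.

For a tangent, require d(centre, line) = r = 3.
|5·9 + 1·8 − k| / √26 = 3
|k − (53)| = 3√26.

k = 53 ± 3√26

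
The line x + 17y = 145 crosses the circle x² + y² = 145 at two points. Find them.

(−8, 9) and (9, 8)

Express y = (145 − x)/17 and substitute into the circle:
290x² − 290x − 20880 = 0  ⟹  x² − x − 72 = 0
x = 9 or x = −8, giving (9, 8) and (−8, 9).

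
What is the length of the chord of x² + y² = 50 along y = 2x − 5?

From the line, y = 2x − 5. Substituting:
5x² − 20x − 25 = 0  ⟹  x² − 4x − 5 = 0
x = 5 or x = −1, giving (5, 5) and (−1, −7).
|(5, 5) − (−1, −7)| = √((6)² + (12)²) = 6√5.

6√5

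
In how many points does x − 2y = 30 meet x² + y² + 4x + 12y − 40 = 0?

d² = (1·(−2) − 2·(−6) − (30))²/5 = 80; r² = 80.
Since d² = r², the line is tangent.

1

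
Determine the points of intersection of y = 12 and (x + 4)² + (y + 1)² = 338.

(−17, 12) and (9, 12)

Express y = 12 and substitute into the circle:
x² + 8x − 153 = 0
x = 9 or x = −17, giving (9, 12) and (−17, 12).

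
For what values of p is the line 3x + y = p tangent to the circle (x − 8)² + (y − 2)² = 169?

Tangency holds when the distance from the centre (8, 2) to the line equals the radius 13:
|3·8 + 1·2 − p| / √10 = 13
|p − (26)| = 13√10.

p = 26 ± 13√10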